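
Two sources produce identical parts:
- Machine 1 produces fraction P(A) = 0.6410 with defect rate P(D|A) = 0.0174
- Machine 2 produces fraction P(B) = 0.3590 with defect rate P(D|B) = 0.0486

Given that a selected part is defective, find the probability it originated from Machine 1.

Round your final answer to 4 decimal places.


Let A = from Machine 1, D = defective

Given:
- P(A) = 0.6410, P(B) = 0.3590
- P(D|A) = 0.0174, P(D|B) = 0.0486

Step 1: Find P(D)
P(D) = P(D|A)P(A) + P(D|B)P(B)
     = 0.0174 × 0.6410 + 0.0486 × 0.3590
     = 0.01115340 + 0.01744740
     = 0.02860080

Step 2: Apply Bayes' theorem
P(A|D) = P(D|A)P(A) / P(D)
       = 0.01115340 / 0.02860080
       = 0.3900


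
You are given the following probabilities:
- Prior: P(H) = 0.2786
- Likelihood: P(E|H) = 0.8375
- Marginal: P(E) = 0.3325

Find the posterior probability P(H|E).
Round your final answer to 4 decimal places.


Using Bayes' theorem:

P(H|E) = P(E|H) × P(H) / P(E)
       = 0.8375 × 0.2786 / 0.3325
       = 0.23332750 / 0.3325
       = 0.7017

The evidence strengthens our belief in H.
Prior: 0.2786 → Posterior: 0.7017


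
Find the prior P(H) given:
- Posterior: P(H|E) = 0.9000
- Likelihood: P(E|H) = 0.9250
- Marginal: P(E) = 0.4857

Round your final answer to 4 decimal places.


From Bayes' theorem: P(H|E) = P(E|H) × P(H) / P(E)

Rearranging for P(H):
P(H) = P(H|E) × P(E) / P(E|H)
     = 0.9000 × 0.4857 / 0.9250
     = 0.43713000 / 0.9250
     = 0.4726


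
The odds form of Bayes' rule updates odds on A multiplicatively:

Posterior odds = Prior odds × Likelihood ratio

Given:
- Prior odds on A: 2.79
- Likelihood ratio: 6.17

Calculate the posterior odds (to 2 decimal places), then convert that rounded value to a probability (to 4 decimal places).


Step 1: Calculate posterior odds
Posterior odds = Prior odds × LR
               = 2.79 × 6.17
               = 17.21

Step 2: Convert to probability
P(A|E) = Posterior odds / (1 + Posterior odds)
       = 17.21 / (1 + 17.21)
       = 17.21 / 18.21
       = 0.9451

The evidence increased P(A) from 0.7361 to 0.9451.


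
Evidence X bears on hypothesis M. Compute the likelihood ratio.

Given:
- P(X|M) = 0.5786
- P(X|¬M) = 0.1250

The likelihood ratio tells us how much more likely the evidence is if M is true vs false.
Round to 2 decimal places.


Likelihood Ratio (LR) = P(X|M) / P(X|¬M)

LR = 0.5786 / 0.1250
   = 4.63

The evidence is 4.63 times more likely if M is true than if M is false.
Because LR exceeds 1, X is evidence for M.


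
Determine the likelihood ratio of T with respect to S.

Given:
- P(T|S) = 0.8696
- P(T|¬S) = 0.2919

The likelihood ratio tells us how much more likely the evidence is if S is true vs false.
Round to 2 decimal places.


Likelihood Ratio (LR) = P(T|S) / P(T|¬S)

LR = 0.8696 / 0.2919
   = 2.98

The evidence is 2.98 times more likely if S is true than if S is false.
Because LR exceeds 1, T is evidence for S.


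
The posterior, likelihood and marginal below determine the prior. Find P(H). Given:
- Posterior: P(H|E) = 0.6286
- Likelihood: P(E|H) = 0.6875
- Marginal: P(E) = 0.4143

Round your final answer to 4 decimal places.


From Bayes' theorem: P(H|E) = P(E|H) × P(H) / P(E)

Rearranging for P(H):
P(H) = P(H|E) × P(E) / P(E|H)
     = 0.6286 × 0.4143 / 0.6875
     = 0.26042898 / 0.6875
     = 0.3788


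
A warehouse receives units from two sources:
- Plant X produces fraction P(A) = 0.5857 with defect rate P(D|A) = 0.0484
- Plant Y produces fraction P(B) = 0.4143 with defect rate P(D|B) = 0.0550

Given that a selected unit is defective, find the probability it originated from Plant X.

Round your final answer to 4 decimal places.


Let A = from Plant X, D = defective

Given:
- P(A) = 0.5857, P(B) = 0.4143
- P(D|A) = 0.0484, P(D|B) = 0.0550

Step 1: Find P(D)
P(D) = P(D|A)P(A) + P(D|B)P(B)
     = 0.0484 × 0.5857 + 0.0550 × 0.4143
     = 0.02834788 + 0.02278650
     = 0.05113438

Step 2: Apply Bayes' theorem
P(A|D) = P(D|A)P(A) / P(D)
       = 0.02834788 / 0.05113438
       = 0.5544


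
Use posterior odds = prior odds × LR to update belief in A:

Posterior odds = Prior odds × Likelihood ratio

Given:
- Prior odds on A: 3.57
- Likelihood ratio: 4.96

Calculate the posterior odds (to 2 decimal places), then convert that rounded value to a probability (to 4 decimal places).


Step 1: Calculate posterior odds
Posterior odds = Prior odds × LR
               = 3.57 × 4.96
               = 17.71

Step 2: Convert to probability
P(A|E) = Posterior odds / (1 + Posterior odds)
       = 17.71 / (1 + 17.71)
       = 17.71 / 18.71
       = 0.9466

The evidence increased P(A) from 0.7812 to 0.9466.


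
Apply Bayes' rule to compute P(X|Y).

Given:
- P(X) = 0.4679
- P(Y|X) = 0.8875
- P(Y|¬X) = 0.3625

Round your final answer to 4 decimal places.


Bayes' theorem: P(X|Y) = P(Y|X) × P(X) / P(Y)

Step 1: Calculate P(Y) using law of total probability
P(Y) = P(Y|X)P(X) + P(Y|¬X)P(¬X)
     = 0.8875 × 0.4679 + 0.3625 × 0.5321
     = 0.41526125 + 0.19288625
     = 0.60814750

Step 2: Apply Bayes' theorem
P(X|Y) = P(Y|X) × P(X) / P(Y)
       = 0.41526125 / 0.60814750
       = 0.6828


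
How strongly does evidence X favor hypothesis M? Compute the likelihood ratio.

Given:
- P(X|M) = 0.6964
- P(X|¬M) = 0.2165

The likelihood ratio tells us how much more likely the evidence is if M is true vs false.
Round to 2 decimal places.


Likelihood Ratio (LR) = P(X|M) / P(X|¬M)

LR = 0.6964 / 0.2165
   = 3.22

The evidence is 3.22 times more likely if M is true than if M is false.
LR > 1, so observing X raises the odds in favor of M.


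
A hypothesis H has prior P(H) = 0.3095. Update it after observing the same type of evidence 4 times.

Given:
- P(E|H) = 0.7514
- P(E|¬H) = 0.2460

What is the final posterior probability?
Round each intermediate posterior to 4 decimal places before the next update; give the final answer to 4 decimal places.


Sequential Bayesian updating:

Initial prior: P(H) = 0.3095

Update 1:
  P(E) = 0.7514 × 0.3095 + 0.2460 × 0.6905 = 0.23255830 + 0.16986300 = 0.40242130
  P(H|E) = 0.23255830 / 0.40242130 = 0.5779

Update 2:
  P(E) = 0.7514 × 0.5779 + 0.2460 × 0.4221 = 0.43423406 + 0.10383660 = 0.53807066
  P(H|E) = 0.43423406 / 0.53807066 = 0.8070

Update 3:
  P(E) = 0.7514 × 0.8070 + 0.2460 × 0.1930 = 0.60637980 + 0.04747800 = 0.65385780
  P(H|E) = 0.60637980 / 0.65385780 = 0.9274

Update 4:
  P(E) = 0.7514 × 0.9274 + 0.2460 × 0.0726 = 0.69684836 + 0.01785960 = 0.71470796
  P(H|E) = 0.69684836 / 0.71470796 = 0.9750

Final posterior: 0.9750


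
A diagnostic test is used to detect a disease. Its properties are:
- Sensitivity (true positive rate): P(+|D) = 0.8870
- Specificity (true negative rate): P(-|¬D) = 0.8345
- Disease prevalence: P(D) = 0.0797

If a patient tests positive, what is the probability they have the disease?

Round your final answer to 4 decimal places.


Let D = has disease, + = positive test

Given:
- P(D) = 0.0797 (prevalence)
- P(+|D) = 0.8870 (sensitivity)
- P(-|¬D) = 0.8345 (specificity)
- P(+|¬D) = 0.1655 (false positive rate = 1 - specificity)

Step 1: Find P(+)
P(+) = P(+|D)P(D) + P(+|¬D)P(¬D)
     = 0.8870 × 0.0797 + 0.1655 × 0.9203
     = 0.07069390 + 0.15230965
     = 0.22300355

Step 2: Apply Bayes' theorem for P(D|+)
P(D|+) = P(+|D)P(D) / P(+)
       = 0.07069390 / 0.22300355
       = 0.3170


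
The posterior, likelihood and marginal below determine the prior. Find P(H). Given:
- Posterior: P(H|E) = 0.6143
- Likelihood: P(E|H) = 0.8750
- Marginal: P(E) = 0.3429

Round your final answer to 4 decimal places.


From Bayes' theorem: P(H|E) = P(E|H) × P(H) / P(E)

Rearranging for P(H):
P(H) = P(H|E) × P(E) / P(E|H)
     = 0.6143 × 0.3429 / 0.8750
     = 0.21064347 / 0.8750
     = 0.2407


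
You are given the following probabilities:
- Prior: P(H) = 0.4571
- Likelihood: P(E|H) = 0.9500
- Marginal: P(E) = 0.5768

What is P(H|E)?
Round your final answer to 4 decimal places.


Using Bayes' theorem:

P(H|E) = P(E|H) × P(H) / P(E)
       = 0.9500 × 0.4571 / 0.5768
       = 0.43424500 / 0.5768
       = 0.7529

The evidence strengthens our belief in H.
Prior: 0.4571 → Posterior: 0.7529


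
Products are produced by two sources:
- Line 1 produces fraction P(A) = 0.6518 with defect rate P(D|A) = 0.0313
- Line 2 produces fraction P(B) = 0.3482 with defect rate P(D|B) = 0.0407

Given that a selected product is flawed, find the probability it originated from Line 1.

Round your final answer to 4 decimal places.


Let A = from Line 1, D = flawed

Given:
- P(A) = 0.6518, P(B) = 0.3482
- P(D|A) = 0.0313, P(D|B) = 0.0407

Step 1: Find P(D)
P(D) = P(D|A)P(A) + P(D|B)P(B)
     = 0.0313 × 0.6518 + 0.0407 × 0.3482
     = 0.02040134 + 0.01417174
     = 0.03457308

Step 2: Apply Bayes' theorem
P(A|D) = P(D|A)P(A) / P(D)
       = 0.02040134 / 0.03457308
       = 0.5901


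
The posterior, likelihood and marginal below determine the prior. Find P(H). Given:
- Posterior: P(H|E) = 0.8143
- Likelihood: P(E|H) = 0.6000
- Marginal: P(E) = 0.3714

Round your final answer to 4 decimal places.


From Bayes' theorem: P(H|E) = P(E|H) × P(H) / P(E)

Rearranging for P(H):
P(H) = P(H|E) × P(E) / P(E|H)
     = 0.8143 × 0.3714 / 0.6000
     = 0.30243102 / 0.6000
     = 0.5041


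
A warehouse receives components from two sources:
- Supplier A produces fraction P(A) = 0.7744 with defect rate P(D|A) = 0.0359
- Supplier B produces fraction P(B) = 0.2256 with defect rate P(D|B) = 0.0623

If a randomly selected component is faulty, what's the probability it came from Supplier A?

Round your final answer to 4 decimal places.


Let A = from Supplier A, D = faulty

Given:
- P(A) = 0.7744, P(B) = 0.2256
- P(D|A) = 0.0359, P(D|B) = 0.0623

Step 1: Find P(D)
P(D) = P(D|A)P(A) + P(D|B)P(B)
     = 0.0359 × 0.7744 + 0.0623 × 0.2256
     = 0.02780096 + 0.01405488
     = 0.04185584

Step 2: Apply Bayes' theorem
P(A|D) = P(D|A)P(A) / P(D)
       = 0.02780096 / 0.04185584
       = 0.6642


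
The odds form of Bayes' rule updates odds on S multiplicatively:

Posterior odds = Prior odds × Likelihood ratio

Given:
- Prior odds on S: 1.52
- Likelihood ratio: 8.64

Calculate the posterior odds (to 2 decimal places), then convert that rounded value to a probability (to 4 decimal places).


Step 1: Calculate posterior odds
Posterior odds = Prior odds × LR
               = 1.52 × 8.64
               = 13.13

Step 2: Convert to probability
P(S|E) = Posterior odds / (1 + Posterior odds)
       = 13.13 / (1 + 13.13)
       = 13.13 / 14.13
       = 0.9292

The evidence increased P(S) from 0.6032 to 0.9292.


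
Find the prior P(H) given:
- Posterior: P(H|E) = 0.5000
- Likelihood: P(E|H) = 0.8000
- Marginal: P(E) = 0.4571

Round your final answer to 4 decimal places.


From Bayes' theorem: P(H|E) = P(E|H) × P(H) / P(E)

Rearranging for P(H):
P(H) = P(H|E) × P(E) / P(E|H)
     = 0.5000 × 0.4571 / 0.8000
     = 0.22855000 / 0.8000
     = 0.2857


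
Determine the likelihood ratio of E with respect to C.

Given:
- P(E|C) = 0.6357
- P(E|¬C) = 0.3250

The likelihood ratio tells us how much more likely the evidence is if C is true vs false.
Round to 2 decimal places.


Likelihood Ratio (LR) = P(E|C) / P(E|¬C)

LR = 0.6357 / 0.3250
   = 1.96

The evidence is 1.96 times more likely if C is true than if C is false.
Because LR exceeds 1, E is evidence for C.


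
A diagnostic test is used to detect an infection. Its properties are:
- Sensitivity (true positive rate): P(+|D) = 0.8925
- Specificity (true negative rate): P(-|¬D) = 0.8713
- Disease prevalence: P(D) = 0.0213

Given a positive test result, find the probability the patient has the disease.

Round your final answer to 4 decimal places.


Let D = has disease, + = positive test

Given:
- P(D) = 0.0213 (prevalence)
- P(+|D) = 0.8925 (sensitivity)
- P(-|¬D) = 0.8713 (specificity)
- P(+|¬D) = 0.1287 (false positive rate = 1 - specificity)

Step 1: Find P(+)
P(+) = P(+|D)P(D) + P(+|¬D)P(¬D)
     = 0.8925 × 0.0213 + 0.1287 × 0.9787
     = 0.01901025 + 0.12595869
     = 0.14496894

Step 2: Apply Bayes' theorem for P(D|+)
P(D|+) = P(+|D)P(D) / P(+)
       = 0.01901025 / 0.14496894
       = 0.1311


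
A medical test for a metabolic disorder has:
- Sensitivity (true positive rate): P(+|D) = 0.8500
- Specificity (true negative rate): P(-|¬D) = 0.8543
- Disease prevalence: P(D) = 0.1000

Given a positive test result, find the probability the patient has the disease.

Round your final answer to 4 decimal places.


Let D = has disease, + = positive test

Given:
- P(D) = 0.1000 (prevalence)
- P(+|D) = 0.8500 (sensitivity)
- P(-|¬D) = 0.8543 (specificity)
- P(+|¬D) = 0.1457 (false positive rate = 1 - specificity)

Step 1: Find P(+)
P(+) = P(+|D)P(D) + P(+|¬D)P(¬D)
     = 0.8500 × 0.1000 + 0.1457 × 0.9000
     = 0.08500000 + 0.13113000
     = 0.21613000

Step 2: Apply Bayes' theorem for P(D|+)
P(D|+) = P(+|D)P(D) / P(+)
       = 0.08500000 / 0.21613000
       = 0.3933


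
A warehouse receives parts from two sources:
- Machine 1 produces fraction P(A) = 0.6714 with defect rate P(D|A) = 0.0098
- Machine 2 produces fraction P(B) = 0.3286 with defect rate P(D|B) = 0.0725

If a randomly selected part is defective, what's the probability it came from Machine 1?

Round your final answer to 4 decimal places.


Let A = from Machine 1, D = defective

Given:
- P(A) = 0.6714, P(B) = 0.3286
- P(D|A) = 0.0098, P(D|B) = 0.0725

Step 1: Find P(D)
P(D) = P(D|A)P(A) + P(D|B)P(B)
     = 0.0098 × 0.6714 + 0.0725 × 0.3286
     = 0.00657972 + 0.02382350
     = 0.03040322

Step 2: Apply Bayes' theorem
P(A|D) = P(D|A)P(A) / P(D)
       = 0.00657972 / 0.03040322
       = 0.2164


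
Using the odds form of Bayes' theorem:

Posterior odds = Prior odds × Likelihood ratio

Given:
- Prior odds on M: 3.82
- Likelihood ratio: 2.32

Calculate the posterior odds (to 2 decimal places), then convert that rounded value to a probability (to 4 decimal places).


Step 1: Calculate posterior odds
Posterior odds = Prior odds × LR
               = 3.82 × 2.32
               = 8.86

Step 2: Convert to probability
P(M|E) = Posterior odds / (1 + Posterior odds)
       = 8.86 / (1 + 8.86)
       = 8.86 / 9.86
       = 0.8986

The evidence increased P(M) from 0.7925 to 0.8986.


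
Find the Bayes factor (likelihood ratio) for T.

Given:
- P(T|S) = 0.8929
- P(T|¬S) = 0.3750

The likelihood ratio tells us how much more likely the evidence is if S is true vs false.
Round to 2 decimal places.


Likelihood Ratio (LR) = P(T|S) / P(T|¬S)

LR = 0.8929 / 0.3750
   = 2.38

The evidence is 2.38 times more likely if S is true than if S is false.
Since LR > 1, the evidence supports S over ¬S.


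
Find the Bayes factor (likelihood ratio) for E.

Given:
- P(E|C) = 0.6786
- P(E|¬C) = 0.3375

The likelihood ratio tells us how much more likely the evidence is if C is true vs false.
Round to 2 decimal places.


Likelihood Ratio (LR) = P(E|C) / P(E|¬C)

LR = 0.6786 / 0.3375
   = 2.01

The evidence is 2.01 times more likely if C is true than if C is false.
Because LR exceeds 1, E is evidence for C.


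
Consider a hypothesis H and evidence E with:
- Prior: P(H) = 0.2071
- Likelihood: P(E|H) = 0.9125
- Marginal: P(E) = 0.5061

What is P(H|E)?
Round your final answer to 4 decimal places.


Using Bayes' theorem:

P(H|E) = P(E|H) × P(H) / P(E)
       = 0.9125 × 0.2071 / 0.5061
       = 0.18897875 / 0.5061
       = 0.3734

The evidence strengthens our belief in H.
Prior: 0.2071 → Posterior: 0.3734


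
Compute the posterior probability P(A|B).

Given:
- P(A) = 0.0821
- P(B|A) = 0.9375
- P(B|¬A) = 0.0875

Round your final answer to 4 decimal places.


Bayes' theorem: P(A|B) = P(B|A) × P(A) / P(B)

Step 1: Calculate P(B) using law of total probability
P(B) = P(B|A)P(A) + P(B|¬A)P(¬A)
     = 0.9375 × 0.0821 + 0.0875 × 0.9179
     = 0.07696875 + 0.08031625
     = 0.15728500

Step 2: Apply Bayes' theorem
P(A|B) = P(B|A) × P(A) / P(B)
       = 0.07696875 / 0.15728500
       = 0.4894


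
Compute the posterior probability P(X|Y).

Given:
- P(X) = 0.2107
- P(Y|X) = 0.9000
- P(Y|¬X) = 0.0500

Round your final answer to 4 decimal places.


Bayes' theorem: P(X|Y) = P(Y|X) × P(X) / P(Y)

Step 1: Calculate P(Y) using law of total probability
P(Y) = P(Y|X)P(X) + P(Y|¬X)P(¬X)
     = 0.9000 × 0.2107 + 0.0500 × 0.7893
     = 0.18963000 + 0.03946500
     = 0.22909500

Step 2: Apply Bayes' theorem
P(X|Y) = P(Y|X) × P(X) / P(Y)
       = 0.18963000 / 0.22909500
       = 0.8277


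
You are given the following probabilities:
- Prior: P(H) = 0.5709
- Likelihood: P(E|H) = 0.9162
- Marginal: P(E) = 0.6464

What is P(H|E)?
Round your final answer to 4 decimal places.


Using Bayes' theorem:

P(H|E) = P(E|H) × P(H) / P(E)
       = 0.9162 × 0.5709 / 0.6464
       = 0.52305858 / 0.6464
       = 0.8092

The evidence strengthens our belief in H.
Prior: 0.5709 → Posterior: 0.8092


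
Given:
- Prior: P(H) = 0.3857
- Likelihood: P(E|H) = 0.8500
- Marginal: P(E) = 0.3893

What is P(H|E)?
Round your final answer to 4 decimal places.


Using Bayes' theorem:

P(H|E) = P(E|H) × P(H) / P(E)
       = 0.8500 × 0.3857 / 0.3893
       = 0.32784500 / 0.3893
       = 0.8421

The evidence strengthens our belief in H.
Prior: 0.3857 → Posterior: 0.8421


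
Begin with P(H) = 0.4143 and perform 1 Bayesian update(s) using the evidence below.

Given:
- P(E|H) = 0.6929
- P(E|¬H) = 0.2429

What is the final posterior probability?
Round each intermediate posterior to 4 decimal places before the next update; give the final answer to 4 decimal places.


Sequential Bayesian updating:

Initial prior: P(H) = 0.4143

Update 1:
  P(E) = 0.6929 × 0.4143 + 0.2429 × 0.5857 = 0.28706847 + 0.14226653 = 0.42933500
  P(H|E) = 0.28706847 / 0.42933500 = 0.6686

Final posterior: 0.6686


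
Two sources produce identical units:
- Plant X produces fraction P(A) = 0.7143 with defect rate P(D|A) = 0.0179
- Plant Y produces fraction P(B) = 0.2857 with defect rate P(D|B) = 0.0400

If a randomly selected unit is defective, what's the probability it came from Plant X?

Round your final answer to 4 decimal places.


Let A = from Plant X, D = defective

Given:
- P(A) = 0.7143, P(B) = 0.2857
- P(D|A) = 0.0179, P(D|B) = 0.0400

Step 1: Find P(D)
P(D) = P(D|A)P(A) + P(D|B)P(B)
     = 0.0179 × 0.7143 + 0.0400 × 0.2857
     = 0.01278597 + 0.01142800
     = 0.02421397

Step 2: Apply Bayes' theorem
P(A|D) = P(D|A)P(A) / P(D)
       = 0.01278597 / 0.02421397
       = 0.5280


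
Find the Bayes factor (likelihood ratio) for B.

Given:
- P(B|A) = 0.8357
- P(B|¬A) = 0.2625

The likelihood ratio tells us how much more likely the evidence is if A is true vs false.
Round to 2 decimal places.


Likelihood Ratio (LR) = P(B|A) / P(B|¬A)

LR = 0.8357 / 0.2625
   = 3.18

The evidence is 3.18 times more likely if A is true than if A is false.
Because LR exceeds 1, B is evidence for A.


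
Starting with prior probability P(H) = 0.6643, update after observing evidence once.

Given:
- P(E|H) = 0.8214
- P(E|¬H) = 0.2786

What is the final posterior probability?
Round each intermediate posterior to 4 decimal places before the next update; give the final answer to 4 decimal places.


Sequential Bayesian updating:

Initial prior: P(H) = 0.6643

Update 1:
  P(E) = 0.8214 × 0.6643 + 0.2786 × 0.3357 = 0.54565602 + 0.09352602 = 0.63918204
  P(H|E) = 0.54565602 / 0.63918204 = 0.8537

Final posterior: 0.8537


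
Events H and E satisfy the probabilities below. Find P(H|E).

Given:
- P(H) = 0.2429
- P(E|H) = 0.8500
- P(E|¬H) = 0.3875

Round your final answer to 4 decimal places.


Bayes' theorem: P(H|E) = P(E|H) × P(H) / P(E)

Step 1: Calculate P(E) using law of total probability
P(E) = P(E|H)P(H) + P(E|¬H)P(¬H)
     = 0.8500 × 0.2429 + 0.3875 × 0.7571
     = 0.20646500 + 0.29337625
     = 0.49984125

Step 2: Apply Bayes' theorem
P(H|E) = P(E|H) × P(H) / P(E)
       = 0.20646500 / 0.49984125
       = 0.4131


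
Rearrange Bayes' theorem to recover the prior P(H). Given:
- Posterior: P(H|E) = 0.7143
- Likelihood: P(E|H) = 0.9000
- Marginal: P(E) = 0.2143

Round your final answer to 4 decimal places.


From Bayes' theorem: P(H|E) = P(E|H) × P(H) / P(E)

Rearranging for P(H):
P(H) = P(H|E) × P(E) / P(E|H)
     = 0.7143 × 0.2143 / 0.9000
     = 0.15307449 / 0.9000
     = 0.1701


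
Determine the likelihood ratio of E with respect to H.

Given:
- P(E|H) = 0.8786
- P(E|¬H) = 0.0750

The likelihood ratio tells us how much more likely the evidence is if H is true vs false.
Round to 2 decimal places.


Likelihood Ratio (LR) = P(E|H) / P(E|¬H)

LR = 0.8786 / 0.0750
   = 11.71

The evidence is 11.71 times more likely if H is true than if H is false.
Because LR exceeds 1, E is evidence for H.


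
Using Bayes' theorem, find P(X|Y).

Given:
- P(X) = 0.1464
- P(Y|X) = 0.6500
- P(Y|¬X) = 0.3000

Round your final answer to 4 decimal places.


Bayes' theorem: P(X|Y) = P(Y|X) × P(X) / P(Y)

Step 1: Calculate P(Y) using law of total probability
P(Y) = P(Y|X)P(X) + P(Y|¬X)P(¬X)
     = 0.6500 × 0.1464 + 0.3000 × 0.8536
     = 0.09516000 + 0.25608000
     = 0.35124000

Step 2: Apply Bayes' theorem
P(X|Y) = P(Y|X) × P(X) / P(Y)
       = 0.09516000 / 0.35124000
       = 0.2709


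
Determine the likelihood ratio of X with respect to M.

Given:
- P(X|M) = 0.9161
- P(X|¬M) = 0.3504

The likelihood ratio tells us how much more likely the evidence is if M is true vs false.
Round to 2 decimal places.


Likelihood Ratio (LR) = P(X|M) / P(X|¬M)

LR = 0.9161 / 0.3504
   = 2.61

The evidence is 2.61 times more likely if M is true than if M is false.
Because LR exceeds 1, X is evidence for M.


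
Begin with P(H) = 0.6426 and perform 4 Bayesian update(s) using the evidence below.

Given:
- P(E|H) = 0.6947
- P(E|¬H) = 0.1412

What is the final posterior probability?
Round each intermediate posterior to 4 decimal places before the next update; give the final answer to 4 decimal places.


Sequential Bayesian updating:

Initial prior: P(H) = 0.6426

Update 1:
  P(E) = 0.6947 × 0.6426 + 0.1412 × 0.3574 = 0.44641422 + 0.05046488 = 0.49687910
  P(H|E) = 0.44641422 / 0.49687910 = 0.8984

Update 2:
  P(E) = 0.6947 × 0.8984 + 0.1412 × 0.1016 = 0.62411848 + 0.01434592 = 0.63846440
  P(H|E) = 0.62411848 / 0.63846440 = 0.9775

Update 3:
  P(E) = 0.6947 × 0.9775 + 0.1412 × 0.0225 = 0.67906925 + 0.00317700 = 0.68224625
  P(H|E) = 0.67906925 / 0.68224625 = 0.9953

Update 4:
  P(E) = 0.6947 × 0.9953 + 0.1412 × 0.0047 = 0.69143491 + 0.00066364 = 0.69209855
  P(H|E) = 0.69143491 / 0.69209855 = 0.9990

Final posterior: 0.9990


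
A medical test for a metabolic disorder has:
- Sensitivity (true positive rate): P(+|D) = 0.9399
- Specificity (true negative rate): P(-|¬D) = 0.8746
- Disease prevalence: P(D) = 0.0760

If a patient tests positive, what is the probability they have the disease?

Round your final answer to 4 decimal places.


Let D = has disease, + = positive test

Given:
- P(D) = 0.0760 (prevalence)
- P(+|D) = 0.9399 (sensitivity)
- P(-|¬D) = 0.8746 (specificity)
- P(+|¬D) = 0.1254 (false positive rate = 1 - specificity)

Step 1: Find P(+)
P(+) = P(+|D)P(D) + P(+|¬D)P(¬D)
     = 0.9399 × 0.0760 + 0.1254 × 0.9240
     = 0.07143240 + 0.11586960
     = 0.18730200

Step 2: Apply Bayes' theorem for P(D|+)
P(D|+) = P(+|D)P(D) / P(+)
       = 0.07143240 / 0.18730200
       = 0.3814


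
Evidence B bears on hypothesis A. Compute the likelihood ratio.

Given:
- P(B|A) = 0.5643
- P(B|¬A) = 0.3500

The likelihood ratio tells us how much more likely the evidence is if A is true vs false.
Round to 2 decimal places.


Likelihood Ratio (LR) = P(B|A) / P(B|¬A)

LR = 0.5643 / 0.3500
   = 1.61

The evidence is 1.61 times more likely if A is true than if A is false.
LR > 1, so observing B raises the odds in favor of A.


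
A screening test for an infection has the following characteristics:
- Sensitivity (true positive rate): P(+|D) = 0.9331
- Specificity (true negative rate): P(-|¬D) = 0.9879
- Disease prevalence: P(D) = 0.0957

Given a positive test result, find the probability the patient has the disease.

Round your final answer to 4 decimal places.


Let D = has disease, + = positive test

Given:
- P(D) = 0.0957 (prevalence)
- P(+|D) = 0.9331 (sensitivity)
- P(-|¬D) = 0.9879 (specificity)
- P(+|¬D) = 0.0121 (false positive rate = 1 - specificity)

Step 1: Find P(+)
P(+) = P(+|D)P(D) + P(+|¬D)P(¬D)
     = 0.9331 × 0.0957 + 0.0121 × 0.9043
     = 0.08929767 + 0.01094203
     = 0.10023970

Step 2: Apply Bayes' theorem for P(D|+)
P(D|+) = P(+|D)P(D) / P(+)
       = 0.08929767 / 0.10023970
       = 0.8908


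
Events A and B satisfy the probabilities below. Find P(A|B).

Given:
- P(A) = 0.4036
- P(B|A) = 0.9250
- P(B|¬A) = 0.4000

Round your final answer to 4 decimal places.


Bayes' theorem: P(A|B) = P(B|A) × P(A) / P(B)

Step 1: Calculate P(B) using law of total probability
P(B) = P(B|A)P(A) + P(B|¬A)P(¬A)
     = 0.9250 × 0.4036 + 0.4000 × 0.5964
     = 0.37333000 + 0.23856000
     = 0.61189000

Step 2: Apply Bayes' theorem
P(A|B) = P(B|A) × P(A) / P(B)
       = 0.37333000 / 0.61189000
       = 0.6101


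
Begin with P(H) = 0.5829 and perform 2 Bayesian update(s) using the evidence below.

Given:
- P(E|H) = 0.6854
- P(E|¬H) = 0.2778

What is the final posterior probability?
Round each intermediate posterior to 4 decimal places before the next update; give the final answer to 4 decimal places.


Sequential Bayesian updating:

Initial prior: P(H) = 0.5829

Update 1:
  P(E) = 0.6854 × 0.5829 + 0.2778 × 0.4171 = 0.39951966 + 0.11587038 = 0.51539004
  P(H|E) = 0.39951966 / 0.51539004 = 0.7752

Update 2:
  P(E) = 0.6854 × 0.7752 + 0.2778 × 0.2248 = 0.53132208 + 0.06244944 = 0.59377152
  P(H|E) = 0.53132208 / 0.59377152 = 0.8948

Final posterior: 0.8948


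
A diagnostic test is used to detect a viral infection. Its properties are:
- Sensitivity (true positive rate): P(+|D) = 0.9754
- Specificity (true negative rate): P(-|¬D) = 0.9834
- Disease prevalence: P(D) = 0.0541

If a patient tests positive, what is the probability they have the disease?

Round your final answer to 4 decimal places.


Let D = has disease, + = positive test

Given:
- P(D) = 0.0541 (prevalence)
- P(+|D) = 0.9754 (sensitivity)
- P(-|¬D) = 0.9834 (specificity)
- P(+|¬D) = 0.0166 (false positive rate = 1 - specificity)

Step 1: Find P(+)
P(+) = P(+|D)P(D) + P(+|¬D)P(¬D)
     = 0.9754 × 0.0541 + 0.0166 × 0.9459
     = 0.05276914 + 0.01570194
     = 0.06847108

Step 2: Apply Bayes' theorem for P(D|+)
P(D|+) = P(+|D)P(D) / P(+)
       = 0.05276914 / 0.06847108
       = 0.7707


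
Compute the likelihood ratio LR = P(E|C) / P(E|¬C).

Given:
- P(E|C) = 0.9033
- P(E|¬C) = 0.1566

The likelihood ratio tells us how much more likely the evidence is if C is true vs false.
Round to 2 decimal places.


Likelihood Ratio (LR) = P(E|C) / P(E|¬C)

LR = 0.9033 / 0.1566
   = 5.77

The evidence is 5.77 times more likely if C is true than if C is false.
LR > 1, so observing E raises the odds in favor of C.


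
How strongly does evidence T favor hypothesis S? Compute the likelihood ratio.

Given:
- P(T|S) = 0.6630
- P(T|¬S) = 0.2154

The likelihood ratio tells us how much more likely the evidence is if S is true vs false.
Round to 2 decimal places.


Likelihood Ratio (LR) = P(T|S) / P(T|¬S)

LR = 0.6630 / 0.2154
   = 3.08

The evidence is 3.08 times more likely if S is true than if S is false.
Because LR exceeds 1, T is evidence for S.


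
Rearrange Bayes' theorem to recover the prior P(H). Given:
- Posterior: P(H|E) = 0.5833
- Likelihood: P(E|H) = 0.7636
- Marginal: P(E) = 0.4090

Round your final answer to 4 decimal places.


From Bayes' theorem: P(H|E) = P(E|H) × P(H) / P(E)

Rearranging for P(H):
P(H) = P(H|E) × P(E) / P(E|H)
     = 0.5833 × 0.4090 / 0.7636
     = 0.23856970 / 0.7636
     = 0.3124


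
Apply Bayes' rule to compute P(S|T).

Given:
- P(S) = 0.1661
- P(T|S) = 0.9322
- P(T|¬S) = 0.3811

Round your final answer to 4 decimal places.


Bayes' theorem: P(S|T) = P(T|S) × P(S) / P(T)

Step 1: Calculate P(T) using law of total probability
P(T) = P(T|S)P(S) + P(T|¬S)P(¬S)
     = 0.9322 × 0.1661 + 0.3811 × 0.8339
     = 0.15483842 + 0.31779929
     = 0.47263771

Step 2: Apply Bayes' theorem
P(S|T) = P(T|S) × P(S) / P(T)
       = 0.15483842 / 0.47263771
       = 0.3276


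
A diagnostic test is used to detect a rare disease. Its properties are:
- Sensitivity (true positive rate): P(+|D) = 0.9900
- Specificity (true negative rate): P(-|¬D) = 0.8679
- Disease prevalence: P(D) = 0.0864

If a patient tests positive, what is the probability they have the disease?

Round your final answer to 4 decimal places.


Let D = has disease, + = positive test

Given:
- P(D) = 0.0864 (prevalence)
- P(+|D) = 0.9900 (sensitivity)
- P(-|¬D) = 0.8679 (specificity)
- P(+|¬D) = 0.1321 (false positive rate = 1 - specificity)

Step 1: Find P(+)
P(+) = P(+|D)P(D) + P(+|¬D)P(¬D)
     = 0.9900 × 0.0864 + 0.1321 × 0.9136
     = 0.08553600 + 0.12068656
     = 0.20622256

Step 2: Apply Bayes' theorem for P(D|+)
P(D|+) = P(+|D)P(D) / P(+)
       = 0.08553600 / 0.20622256
       = 0.4148


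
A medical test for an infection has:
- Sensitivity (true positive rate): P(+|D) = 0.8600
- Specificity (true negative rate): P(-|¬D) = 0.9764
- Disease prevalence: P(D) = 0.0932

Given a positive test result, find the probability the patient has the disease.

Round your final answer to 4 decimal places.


Let D = has disease, + = positive test

Given:
- P(D) = 0.0932 (prevalence)
- P(+|D) = 0.8600 (sensitivity)
- P(-|¬D) = 0.9764 (specificity)
- P(+|¬D) = 0.0236 (false positive rate = 1 - specificity)

Step 1: Find P(+)
P(+) = P(+|D)P(D) + P(+|¬D)P(¬D)
     = 0.8600 × 0.0932 + 0.0236 × 0.9068
     = 0.08015200 + 0.02140048
     = 0.10155248

Step 2: Apply Bayes' theorem for P(D|+)
P(D|+) = P(+|D)P(D) / P(+)
       = 0.08015200 / 0.10155248
       = 0.7893


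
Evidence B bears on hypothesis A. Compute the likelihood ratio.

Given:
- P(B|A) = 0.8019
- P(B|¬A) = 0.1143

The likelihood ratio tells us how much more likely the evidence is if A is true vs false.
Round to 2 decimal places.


Likelihood Ratio (LR) = P(B|A) / P(B|¬A)

LR = 0.8019 / 0.1143
   = 7.02

The evidence is 7.02 times more likely if A is true than if A is false.
Because LR exceeds 1, B is evidence for A.


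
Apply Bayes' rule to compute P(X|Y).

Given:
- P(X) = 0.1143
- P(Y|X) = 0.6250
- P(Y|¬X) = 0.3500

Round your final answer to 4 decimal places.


Bayes' theorem: P(X|Y) = P(Y|X) × P(X) / P(Y)

Step 1: Calculate P(Y) using law of total probability
P(Y) = P(Y|X)P(X) + P(Y|¬X)P(¬X)
     = 0.6250 × 0.1143 + 0.3500 × 0.8857
     = 0.07143750 + 0.30999500
     = 0.38143250

Step 2: Apply Bayes' theorem
P(X|Y) = P(Y|X) × P(X) / P(Y)
       = 0.07143750 / 0.38143250
       = 0.1873


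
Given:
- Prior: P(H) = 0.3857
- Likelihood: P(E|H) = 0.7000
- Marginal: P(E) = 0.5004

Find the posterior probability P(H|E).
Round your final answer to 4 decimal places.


Using Bayes' theorem:

P(H|E) = P(E|H) × P(H) / P(E)
       = 0.7000 × 0.3857 / 0.5004
       = 0.26999000 / 0.5004
       = 0.5395

The evidence strengthens our belief in H.
Prior: 0.3857 → Posterior: 0.5395


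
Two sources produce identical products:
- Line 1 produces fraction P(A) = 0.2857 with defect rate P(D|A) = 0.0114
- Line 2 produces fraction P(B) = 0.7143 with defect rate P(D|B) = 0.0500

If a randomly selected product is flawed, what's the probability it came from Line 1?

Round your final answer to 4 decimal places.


Let A = from Line 1, D = flawed

Given:
- P(A) = 0.2857, P(B) = 0.7143
- P(D|A) = 0.0114, P(D|B) = 0.0500

Step 1: Find P(D)
P(D) = P(D|A)P(A) + P(D|B)P(B)
     = 0.0114 × 0.2857 + 0.0500 × 0.7143
     = 0.00325698 + 0.03571500
     = 0.03897198

Step 2: Apply Bayes' theorem
P(A|D) = P(D|A)P(A) / P(D)
       = 0.00325698 / 0.03897198
       = 0.0836


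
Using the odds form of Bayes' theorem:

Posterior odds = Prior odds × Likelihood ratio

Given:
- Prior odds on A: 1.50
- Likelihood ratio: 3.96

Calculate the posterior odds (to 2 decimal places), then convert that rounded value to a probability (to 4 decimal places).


Step 1: Calculate posterior odds
Posterior odds = Prior odds × LR
               = 1.50 × 3.96
               = 5.94

Step 2: Convert to probability
P(A|E) = Posterior odds / (1 + Posterior odds)
       = 5.94 / (1 + 5.94)
       = 5.94 / 6.94
       = 0.8559

The evidence increased P(A) from 0.6000 to 0.8559.


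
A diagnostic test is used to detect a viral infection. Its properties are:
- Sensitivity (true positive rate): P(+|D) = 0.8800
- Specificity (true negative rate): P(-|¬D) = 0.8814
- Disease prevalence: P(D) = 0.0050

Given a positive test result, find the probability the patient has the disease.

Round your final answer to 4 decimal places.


Let D = has disease, + = positive test

Given:
- P(D) = 0.0050 (prevalence)
- P(+|D) = 0.8800 (sensitivity)
- P(-|¬D) = 0.8814 (specificity)
- P(+|¬D) = 0.1186 (false positive rate = 1 - specificity)

Step 1: Find P(+)
P(+) = P(+|D)P(D) + P(+|¬D)P(¬D)
     = 0.8800 × 0.0050 + 0.1186 × 0.9950
     = 0.00440000 + 0.11800700
     = 0.12240700

Step 2: Apply Bayes' theorem for P(D|+)
P(D|+) = P(+|D)P(D) / P(+)
       = 0.00440000 / 0.12240700
       = 0.0359


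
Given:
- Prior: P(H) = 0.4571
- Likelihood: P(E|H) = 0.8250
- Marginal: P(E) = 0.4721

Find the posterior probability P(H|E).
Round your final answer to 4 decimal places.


Using Bayes' theorem:

P(H|E) = P(E|H) × P(H) / P(E)
       = 0.8250 × 0.4571 / 0.4721
       = 0.37710750 / 0.4721
       = 0.7988

The evidence strengthens our belief in H.
Prior: 0.4571 → Posterior: 0.7988


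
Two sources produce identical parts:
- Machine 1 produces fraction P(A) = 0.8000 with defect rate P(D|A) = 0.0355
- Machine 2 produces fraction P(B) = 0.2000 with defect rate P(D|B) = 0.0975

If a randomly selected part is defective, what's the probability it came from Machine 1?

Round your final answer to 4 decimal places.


Let A = from Machine 1, D = defective

Given:
- P(A) = 0.8000, P(B) = 0.2000
- P(D|A) = 0.0355, P(D|B) = 0.0975

Step 1: Find P(D)
P(D) = P(D|A)P(A) + P(D|B)P(B)
     = 0.0355 × 0.8000 + 0.0975 × 0.2000
     = 0.02840000 + 0.01950000
     = 0.04790000

Step 2: Apply Bayes' theorem
P(A|D) = P(D|A)P(A) / P(D)
       = 0.02840000 / 0.04790000
       = 0.5929


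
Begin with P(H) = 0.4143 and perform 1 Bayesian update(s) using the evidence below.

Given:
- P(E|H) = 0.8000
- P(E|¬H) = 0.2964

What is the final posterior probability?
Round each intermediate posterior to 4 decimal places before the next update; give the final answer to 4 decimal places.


Sequential Bayesian updating:

Initial prior: P(H) = 0.4143

Update 1:
  P(E) = 0.8000 × 0.4143 + 0.2964 × 0.5857 = 0.33144000 + 0.17360148 = 0.50504148
  P(H|E) = 0.33144000 / 0.50504148 = 0.6563

Final posterior: 0.6563


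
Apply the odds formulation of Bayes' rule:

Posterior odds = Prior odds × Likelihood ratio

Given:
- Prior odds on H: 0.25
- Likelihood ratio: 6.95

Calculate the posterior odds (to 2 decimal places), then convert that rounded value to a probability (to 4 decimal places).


Step 1: Calculate posterior odds
Posterior odds = Prior odds × LR
               = 0.25 × 6.95
               = 1.74

Step 2: Convert to probability
P(H|E) = Posterior odds / (1 + Posterior odds)
       = 1.74 / (1 + 1.74)
       = 1.74 / 2.74
       = 0.6350

The evidence increased P(H) from 0.2000 to 0.6350.


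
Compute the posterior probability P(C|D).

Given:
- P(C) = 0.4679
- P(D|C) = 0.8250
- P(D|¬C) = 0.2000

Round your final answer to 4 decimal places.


Bayes' theorem: P(C|D) = P(D|C) × P(C) / P(D)

Step 1: Calculate P(D) using law of total probability
P(D) = P(D|C)P(C) + P(D|¬C)P(¬C)
     = 0.8250 × 0.4679 + 0.2000 × 0.5321
     = 0.38601750 + 0.10642000
     = 0.49243750

Step 2: Apply Bayes' theorem
P(C|D) = P(D|C) × P(C) / P(D)
       = 0.38601750 / 0.49243750
       = 0.7839


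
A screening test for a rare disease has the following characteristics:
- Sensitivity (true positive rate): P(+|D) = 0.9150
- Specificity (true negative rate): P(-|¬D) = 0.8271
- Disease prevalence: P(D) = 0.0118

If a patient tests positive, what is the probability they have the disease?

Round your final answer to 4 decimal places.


Let D = has disease, + = positive test

Given:
- P(D) = 0.0118 (prevalence)
- P(+|D) = 0.9150 (sensitivity)
- P(-|¬D) = 0.8271 (specificity)
- P(+|¬D) = 0.1729 (false positive rate = 1 - specificity)

Step 1: Find P(+)
P(+) = P(+|D)P(D) + P(+|¬D)P(¬D)
     = 0.9150 × 0.0118 + 0.1729 × 0.9882
     = 0.01079700 + 0.17085978
     = 0.18165678

Step 2: Apply Bayes' theorem for P(D|+)
P(D|+) = P(+|D)P(D) / P(+)
       = 0.01079700 / 0.18165678
       = 0.0594


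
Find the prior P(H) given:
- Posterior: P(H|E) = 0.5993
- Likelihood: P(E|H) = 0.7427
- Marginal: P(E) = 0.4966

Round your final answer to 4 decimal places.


From Bayes' theorem: P(H|E) = P(E|H) × P(H) / P(E)

Rearranging for P(H):
P(H) = P(H|E) × P(E) / P(E|H)
     = 0.5993 × 0.4966 / 0.7427
     = 0.29761238 / 0.7427
     = 0.4007


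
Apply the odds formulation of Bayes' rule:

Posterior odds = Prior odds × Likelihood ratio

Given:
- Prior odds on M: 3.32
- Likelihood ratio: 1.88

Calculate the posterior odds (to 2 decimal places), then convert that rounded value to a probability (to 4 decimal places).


Step 1: Calculate posterior odds
Posterior odds = Prior odds × LR
               = 3.32 × 1.88
               = 6.24

Step 2: Convert to probability
P(M|E) = Posterior odds / (1 + Posterior odds)
       = 6.24 / (1 + 6.24)
       = 6.24 / 7.24
       = 0.8619

The evidence increased P(M) from 0.7685 to 0.8619.


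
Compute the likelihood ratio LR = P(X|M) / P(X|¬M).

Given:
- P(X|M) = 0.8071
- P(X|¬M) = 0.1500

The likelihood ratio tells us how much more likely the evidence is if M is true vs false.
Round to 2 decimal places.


Likelihood Ratio (LR) = P(X|M) / P(X|¬M)

LR = 0.8071 / 0.1500
   = 5.38

The evidence is 5.38 times more likely if M is true than if M is false.
Because LR exceeds 1, X is evidence for M.


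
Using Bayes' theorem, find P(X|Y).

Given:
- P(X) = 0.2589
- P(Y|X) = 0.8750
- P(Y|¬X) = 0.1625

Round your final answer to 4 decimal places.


Bayes' theorem: P(X|Y) = P(Y|X) × P(X) / P(Y)

Step 1: Calculate P(Y) using law of total probability
P(Y) = P(Y|X)P(X) + P(Y|¬X)P(¬X)
     = 0.8750 × 0.2589 + 0.1625 × 0.7411
     = 0.22653750 + 0.12042875
     = 0.34696625

Step 2: Apply Bayes' theorem
P(X|Y) = P(Y|X) × P(X) / P(Y)
       = 0.22653750 / 0.34696625
       = 0.6529


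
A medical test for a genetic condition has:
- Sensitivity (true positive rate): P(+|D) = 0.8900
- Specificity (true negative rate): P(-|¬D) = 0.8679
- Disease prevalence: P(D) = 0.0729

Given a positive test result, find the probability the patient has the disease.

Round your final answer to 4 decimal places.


Let D = has disease, + = positive test

Given:
- P(D) = 0.0729 (prevalence)
- P(+|D) = 0.8900 (sensitivity)
- P(-|¬D) = 0.8679 (specificity)
- P(+|¬D) = 0.1321 (false positive rate = 1 - specificity)

Step 1: Find P(+)
P(+) = P(+|D)P(D) + P(+|¬D)P(¬D)
     = 0.8900 × 0.0729 + 0.1321 × 0.9271
     = 0.06488100 + 0.12246991
     = 0.18735091

Step 2: Apply Bayes' theorem for P(D|+)
P(D|+) = P(+|D)P(D) / P(+)
       = 0.06488100 / 0.18735091
       = 0.3463


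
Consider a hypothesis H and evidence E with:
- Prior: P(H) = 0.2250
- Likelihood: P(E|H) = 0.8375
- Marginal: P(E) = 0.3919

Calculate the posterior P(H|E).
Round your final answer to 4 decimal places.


Using Bayes' theorem:

P(H|E) = P(E|H) × P(H) / P(E)
       = 0.8375 × 0.2250 / 0.3919
       = 0.18843750 / 0.3919
       = 0.4808

The evidence strengthens our belief in H.
Prior: 0.2250 → Posterior: 0.4808


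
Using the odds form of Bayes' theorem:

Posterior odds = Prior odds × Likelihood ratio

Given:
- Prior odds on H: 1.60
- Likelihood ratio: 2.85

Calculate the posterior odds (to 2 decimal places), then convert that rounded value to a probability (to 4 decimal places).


Step 1: Calculate posterior odds
Posterior odds = Prior odds × LR
               = 1.60 × 2.85
               = 4.56

Step 2: Convert to probability
P(H|E) = Posterior odds / (1 + Posterior odds)
       = 4.56 / (1 + 4.56)
       = 4.56 / 5.56
       = 0.8201

The evidence increased P(H) from 0.6154 to 0.8201.
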